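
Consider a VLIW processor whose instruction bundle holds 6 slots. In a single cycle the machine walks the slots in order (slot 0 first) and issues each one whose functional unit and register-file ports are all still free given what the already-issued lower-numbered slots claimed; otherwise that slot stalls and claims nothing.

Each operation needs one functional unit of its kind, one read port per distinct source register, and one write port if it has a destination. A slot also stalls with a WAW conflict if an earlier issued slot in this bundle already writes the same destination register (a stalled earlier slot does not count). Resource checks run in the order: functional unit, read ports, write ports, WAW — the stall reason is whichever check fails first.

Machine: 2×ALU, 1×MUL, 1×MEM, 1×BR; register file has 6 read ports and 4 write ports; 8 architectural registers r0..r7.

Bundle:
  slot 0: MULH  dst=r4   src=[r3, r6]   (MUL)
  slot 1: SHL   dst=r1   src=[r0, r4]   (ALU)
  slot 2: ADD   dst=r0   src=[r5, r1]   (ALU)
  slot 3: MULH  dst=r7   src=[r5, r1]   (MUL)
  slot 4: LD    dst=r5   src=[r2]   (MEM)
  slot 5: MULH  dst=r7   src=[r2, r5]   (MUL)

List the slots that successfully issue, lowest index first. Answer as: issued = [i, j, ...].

[0] MUL needs rd=2 wr=1: ok; after: ALU=2 MUL=0 MEM=1 BR=1, R=4, W=3
[1] ALU needs rd=2 wr=1: ok; after: ALU=1 MUL=0 MEM=1 BR=1, R=2, W=2
[2] ALU needs rd=2 wr=1: ok; after: ALU=0 MUL=0 MEM=1 BR=1, R=0, W=1
[3] MUL needs rd=2 wr=1: FU; after: ALU=0 MUL=0 MEM=1 BR=1, R=0, W=1
[4] MEM needs rd=1 wr=1: RD_PORT; after: ALU=0 MUL=0 MEM=1 BR=1, R=0, W=1
[5] MUL needs rd=2 wr=1: FU; after: ALU=0 MUL=0 MEM=1 BR=1, R=0, W=1

issued = [0, 1, 2]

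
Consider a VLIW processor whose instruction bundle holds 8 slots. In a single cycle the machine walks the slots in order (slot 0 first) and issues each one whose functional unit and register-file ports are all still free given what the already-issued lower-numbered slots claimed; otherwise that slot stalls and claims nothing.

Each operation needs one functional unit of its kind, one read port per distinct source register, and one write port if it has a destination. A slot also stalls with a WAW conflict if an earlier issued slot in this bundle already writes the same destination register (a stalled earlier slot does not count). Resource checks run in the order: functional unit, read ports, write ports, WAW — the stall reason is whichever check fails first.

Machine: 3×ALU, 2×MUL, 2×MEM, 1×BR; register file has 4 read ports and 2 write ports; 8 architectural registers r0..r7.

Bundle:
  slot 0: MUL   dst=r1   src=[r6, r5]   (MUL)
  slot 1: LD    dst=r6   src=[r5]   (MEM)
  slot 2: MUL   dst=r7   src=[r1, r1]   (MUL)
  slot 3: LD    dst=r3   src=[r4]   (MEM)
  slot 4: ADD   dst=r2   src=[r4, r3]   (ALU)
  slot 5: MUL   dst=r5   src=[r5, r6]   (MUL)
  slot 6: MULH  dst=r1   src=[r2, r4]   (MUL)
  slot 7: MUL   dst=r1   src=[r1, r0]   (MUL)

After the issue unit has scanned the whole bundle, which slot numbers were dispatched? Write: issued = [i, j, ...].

  0. MUL→r1 ⇒ go  {3A/1Mu/2Ld/1B | 2r 1w}
  1. MEM→r6 ⇒ go  {3A/1Mu/1Ld/1B | 1r 0w}
  2. MUL→r7 ⇒ no(WR_PORT)  {3A/1Mu/1Ld/1B | 1r 0w}
  3. MEM→r3 ⇒ no(WR_PORT)  {3A/1Mu/1Ld/1B | 1r 0w}
  4. ALU→r2 ⇒ no(RD_PORT)  {3A/1Mu/1Ld/1B | 1r 0w}
  5. MUL→r5 ⇒ no(RD_PORT)  {3A/1Mu/1Ld/1B | 1r 0w}
  6. MUL→r1 ⇒ no(RD_PORT)  {3A/1Mu/1Ld/1B | 1r 0w}
  7. MUL→r1 ⇒ no(RD_PORT)  {3A/1Mu/1Ld/1B | 1r 0w}

issued = [0, 1]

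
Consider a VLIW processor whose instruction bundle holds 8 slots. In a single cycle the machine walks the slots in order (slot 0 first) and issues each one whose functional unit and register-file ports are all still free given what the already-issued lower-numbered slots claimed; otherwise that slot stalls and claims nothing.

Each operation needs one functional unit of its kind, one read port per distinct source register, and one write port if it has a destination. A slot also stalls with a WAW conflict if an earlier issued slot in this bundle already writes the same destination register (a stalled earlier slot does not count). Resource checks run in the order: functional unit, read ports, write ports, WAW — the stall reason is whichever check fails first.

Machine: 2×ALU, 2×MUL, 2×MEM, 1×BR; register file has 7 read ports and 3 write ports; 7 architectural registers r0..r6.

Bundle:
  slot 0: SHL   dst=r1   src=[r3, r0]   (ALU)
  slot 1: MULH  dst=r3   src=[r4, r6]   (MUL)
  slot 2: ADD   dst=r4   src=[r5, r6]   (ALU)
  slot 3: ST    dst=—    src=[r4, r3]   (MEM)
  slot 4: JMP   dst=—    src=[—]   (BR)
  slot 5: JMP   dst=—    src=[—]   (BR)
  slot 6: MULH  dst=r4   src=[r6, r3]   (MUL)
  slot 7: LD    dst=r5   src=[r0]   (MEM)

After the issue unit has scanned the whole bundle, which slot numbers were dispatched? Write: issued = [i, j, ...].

issued = [0, 1, 2, 4]

slot 0 (ALU): ISSUE — free A1,Mu2,Ld2,B1 rp5 wp2
slot 1 (MUL): ISSUE — free A1,Mu1,Ld2,B1 rp3 wp1
slot 2 (ALU): ISSUE — free A0,Mu1,Ld2,B1 rp1 wp0
slot 3 (MEM): stall RD_PORT — free A0,Mu1,Ld2,B1 rp1 wp0
slot 4 (BR): ISSUE — free A0,Mu1,Ld2,B0 rp1 wp0
slot 5 (BR): stall FU — free A0,Mu1,Ld2,B0 rp1 wp0
slot 6 (MUL): stall RD_PORT — free A0,Mu1,Ld2,B0 rp1 wp0
slot 7 (MEM): stall WR_PORT — free A0,Mu1,Ld2,B0 rp1 wp0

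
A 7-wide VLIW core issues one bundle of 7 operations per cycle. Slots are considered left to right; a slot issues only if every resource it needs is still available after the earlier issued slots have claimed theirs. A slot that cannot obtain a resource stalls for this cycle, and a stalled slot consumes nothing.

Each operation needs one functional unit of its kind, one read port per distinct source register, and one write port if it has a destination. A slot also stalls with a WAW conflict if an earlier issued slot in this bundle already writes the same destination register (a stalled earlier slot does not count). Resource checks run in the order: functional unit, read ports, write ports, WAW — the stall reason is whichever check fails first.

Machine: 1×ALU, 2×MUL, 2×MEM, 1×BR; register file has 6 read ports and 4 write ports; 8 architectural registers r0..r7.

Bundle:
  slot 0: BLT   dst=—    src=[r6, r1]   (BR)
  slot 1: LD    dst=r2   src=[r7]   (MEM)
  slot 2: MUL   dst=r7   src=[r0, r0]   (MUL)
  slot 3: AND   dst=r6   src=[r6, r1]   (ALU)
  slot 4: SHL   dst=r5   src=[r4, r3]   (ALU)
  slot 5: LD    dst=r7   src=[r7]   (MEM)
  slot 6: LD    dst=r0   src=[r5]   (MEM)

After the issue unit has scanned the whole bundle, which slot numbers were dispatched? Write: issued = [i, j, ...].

issued = [0, 1, 2, 3]

  0. BR ⇒ go  {1A/2Mu/2Ld/0B | 4r 4w}
  1. MEM→r2 ⇒ go  {1A/2Mu/1Ld/0B | 3r 3w}
  2. MUL→r7 ⇒ go  {1A/1Mu/1Ld/0B | 2r 2w}
  3. ALU→r6 ⇒ go  {0A/1Mu/1Ld/0B | 0r 1w}
  4. ALU→r5 ⇒ no(FU)  {0A/1Mu/1Ld/0B | 0r 1w}
  5. MEM→r7 ⇒ no(RD_PORT)  {0A/1Mu/1Ld/0B | 0r 1w}
  6. MEM→r0 ⇒ no(RD_PORT)  {0A/1Mu/1Ld/0B | 0r 1w}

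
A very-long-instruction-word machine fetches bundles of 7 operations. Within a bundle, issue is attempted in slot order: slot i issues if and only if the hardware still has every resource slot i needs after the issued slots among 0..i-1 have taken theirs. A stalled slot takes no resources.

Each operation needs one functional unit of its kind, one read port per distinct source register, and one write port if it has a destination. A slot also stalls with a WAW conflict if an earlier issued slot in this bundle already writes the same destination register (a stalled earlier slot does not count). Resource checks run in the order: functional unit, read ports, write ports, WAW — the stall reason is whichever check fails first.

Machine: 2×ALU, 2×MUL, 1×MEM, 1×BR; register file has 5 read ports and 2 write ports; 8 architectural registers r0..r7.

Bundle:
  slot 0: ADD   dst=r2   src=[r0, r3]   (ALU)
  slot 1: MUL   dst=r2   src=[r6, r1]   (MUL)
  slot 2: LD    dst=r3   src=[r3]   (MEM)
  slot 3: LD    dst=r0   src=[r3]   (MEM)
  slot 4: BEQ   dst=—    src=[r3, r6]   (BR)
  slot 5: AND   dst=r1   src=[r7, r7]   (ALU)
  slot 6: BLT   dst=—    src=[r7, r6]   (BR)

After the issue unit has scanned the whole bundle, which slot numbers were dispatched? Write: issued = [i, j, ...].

[0] ALU needs rd=2 wr=1: ok; after: ALU=1 MUL=2 MEM=1 BR=1, R=3, W=1
[1] MUL needs rd=2 wr=1: WAW; after: ALU=1 MUL=2 MEM=1 BR=1, R=3, W=1
[2] MEM needs rd=1 wr=1: ok; after: ALU=1 MUL=2 MEM=0 BR=1, R=2, W=0
[3] MEM needs rd=1 wr=1: FU; after: ALU=1 MUL=2 MEM=0 BR=1, R=2, W=0
[4] BR needs rd=2 wr=0: ok; after: ALU=1 MUL=2 MEM=0 BR=0, R=0, W=0
[5] ALU needs rd=1 wr=1: RD_PORT; after: ALU=1 MUL=2 MEM=0 BR=0, R=0, W=0
[6] BR needs rd=2 wr=0: FU; after: ALU=1 MUL=2 MEM=0 BR=0, R=0, W=0

issued = [0, 2, 4]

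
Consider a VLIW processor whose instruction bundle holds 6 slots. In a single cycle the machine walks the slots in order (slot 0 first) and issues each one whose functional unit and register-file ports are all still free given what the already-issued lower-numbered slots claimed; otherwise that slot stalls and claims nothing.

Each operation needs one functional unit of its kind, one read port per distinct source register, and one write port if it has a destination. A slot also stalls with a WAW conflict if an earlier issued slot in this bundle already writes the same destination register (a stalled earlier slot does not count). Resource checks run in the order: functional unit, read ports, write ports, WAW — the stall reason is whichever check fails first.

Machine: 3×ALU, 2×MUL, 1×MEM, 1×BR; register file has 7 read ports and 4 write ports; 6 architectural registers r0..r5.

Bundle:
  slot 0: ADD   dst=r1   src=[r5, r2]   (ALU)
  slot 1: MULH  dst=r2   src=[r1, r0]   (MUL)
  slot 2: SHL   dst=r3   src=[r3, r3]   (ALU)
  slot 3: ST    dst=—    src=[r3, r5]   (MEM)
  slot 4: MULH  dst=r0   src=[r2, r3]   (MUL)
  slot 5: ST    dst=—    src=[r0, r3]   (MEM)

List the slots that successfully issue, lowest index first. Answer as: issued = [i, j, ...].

[0] ALU needs rd=2 wr=1: ok; after: ALU=2 MUL=2 MEM=1 BR=1, R=5, W=3
[1] MUL needs rd=2 wr=1: ok; after: ALU=2 MUL=1 MEM=1 BR=1, R=3, W=2
[2] ALU needs rd=1 wr=1: ok; after: ALU=1 MUL=1 MEM=1 BR=1, R=2, W=1
[3] MEM needs rd=2 wr=0: ok; after: ALU=1 MUL=1 MEM=0 BR=1, R=0, W=1
[4] MUL needs rd=2 wr=1: RD_PORT; after: ALU=1 MUL=1 MEM=0 BR=1, R=0, W=1
[5] MEM needs rd=2 wr=0: FU; after: ALU=1 MUL=1 MEM=0 BR=1, R=0, W=1

issued = [0, 1, 2, 3]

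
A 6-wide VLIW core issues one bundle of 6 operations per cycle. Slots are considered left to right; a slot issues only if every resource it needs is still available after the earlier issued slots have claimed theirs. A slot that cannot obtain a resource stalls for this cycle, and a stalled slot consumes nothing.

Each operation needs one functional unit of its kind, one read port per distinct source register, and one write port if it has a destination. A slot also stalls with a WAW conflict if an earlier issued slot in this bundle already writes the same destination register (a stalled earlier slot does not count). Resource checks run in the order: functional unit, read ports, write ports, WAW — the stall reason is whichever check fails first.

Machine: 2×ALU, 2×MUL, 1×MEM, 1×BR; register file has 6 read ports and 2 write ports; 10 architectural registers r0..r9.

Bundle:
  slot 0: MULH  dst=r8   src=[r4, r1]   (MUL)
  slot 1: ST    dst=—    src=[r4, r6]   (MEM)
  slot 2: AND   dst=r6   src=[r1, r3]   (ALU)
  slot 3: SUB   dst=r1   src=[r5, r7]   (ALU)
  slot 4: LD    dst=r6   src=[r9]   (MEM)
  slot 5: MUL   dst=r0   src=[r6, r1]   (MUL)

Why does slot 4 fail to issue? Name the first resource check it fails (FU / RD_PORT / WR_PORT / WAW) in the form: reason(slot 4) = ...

  0. MUL→r8 ⇒ go  {2A/1Mu/1Ld/1B | 4r 1w}
  1. MEM ⇒ go  {2A/1Mu/0Ld/1B | 2r 1w}
  2. ALU→r6 ⇒ go  {1A/1Mu/0Ld/1B | 0r 0w}
  3. ALU→r1 ⇒ no(RD_PORT)  {1A/1Mu/0Ld/1B | 0r 0w}
  4. MEM→r6 ⇒ no(FU)  {1A/1Mu/0Ld/1B | 0r 0w}
  5. MUL→r0 ⇒ no(RD_PORT)  {1A/1Mu/0Ld/1B | 0r 0w}

reason(slot 4) = FU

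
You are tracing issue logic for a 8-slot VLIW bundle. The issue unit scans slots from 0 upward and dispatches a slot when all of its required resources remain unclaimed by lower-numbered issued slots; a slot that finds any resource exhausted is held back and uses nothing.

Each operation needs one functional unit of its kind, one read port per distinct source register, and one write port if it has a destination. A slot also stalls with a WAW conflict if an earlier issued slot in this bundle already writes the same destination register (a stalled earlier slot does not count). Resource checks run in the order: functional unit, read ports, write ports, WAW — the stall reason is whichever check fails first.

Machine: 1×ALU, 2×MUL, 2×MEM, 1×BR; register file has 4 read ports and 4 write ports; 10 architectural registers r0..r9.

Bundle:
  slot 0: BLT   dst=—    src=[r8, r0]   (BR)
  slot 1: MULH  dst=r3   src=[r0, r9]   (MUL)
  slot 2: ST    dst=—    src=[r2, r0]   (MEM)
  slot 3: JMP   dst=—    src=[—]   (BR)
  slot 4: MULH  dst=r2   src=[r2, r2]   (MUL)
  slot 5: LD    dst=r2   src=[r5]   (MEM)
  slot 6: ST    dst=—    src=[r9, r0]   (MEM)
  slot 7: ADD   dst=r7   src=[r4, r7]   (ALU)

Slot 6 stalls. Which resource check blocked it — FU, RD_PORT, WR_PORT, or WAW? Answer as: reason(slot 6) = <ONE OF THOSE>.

#0 BR src=r8,r0 dispatched  <A:1 Mu:2 Ld:2 B:0 rd:2 wr:4>
#1 MUL src=r0,r9 dispatched  <A:1 Mu:1 Ld:2 B:0 rd:0 wr:3>
#2 MEM src=r2,r0 held:RD_PORT  <A:1 Mu:1 Ld:2 B:0 rd:0 wr:3>
#3 BR src=- held:FU  <A:1 Mu:1 Ld:2 B:0 rd:0 wr:3>
#4 MUL src=r2,r2 held:RD_PORT  <A:1 Mu:1 Ld:2 B:0 rd:0 wr:3>
#5 MEM src=r5 held:RD_PORT  <A:1 Mu:1 Ld:2 B:0 rd:0 wr:3>
#6 MEM src=r9,r0 held:RD_PORT  <A:1 Mu:1 Ld:2 B:0 rd:0 wr:3>
#7 ALU src=r4,r7 held:RD_PORT  <A:1 Mu:1 Ld:2 B:0 rd:0 wr:3>

reason(slot 6) = RD_PORT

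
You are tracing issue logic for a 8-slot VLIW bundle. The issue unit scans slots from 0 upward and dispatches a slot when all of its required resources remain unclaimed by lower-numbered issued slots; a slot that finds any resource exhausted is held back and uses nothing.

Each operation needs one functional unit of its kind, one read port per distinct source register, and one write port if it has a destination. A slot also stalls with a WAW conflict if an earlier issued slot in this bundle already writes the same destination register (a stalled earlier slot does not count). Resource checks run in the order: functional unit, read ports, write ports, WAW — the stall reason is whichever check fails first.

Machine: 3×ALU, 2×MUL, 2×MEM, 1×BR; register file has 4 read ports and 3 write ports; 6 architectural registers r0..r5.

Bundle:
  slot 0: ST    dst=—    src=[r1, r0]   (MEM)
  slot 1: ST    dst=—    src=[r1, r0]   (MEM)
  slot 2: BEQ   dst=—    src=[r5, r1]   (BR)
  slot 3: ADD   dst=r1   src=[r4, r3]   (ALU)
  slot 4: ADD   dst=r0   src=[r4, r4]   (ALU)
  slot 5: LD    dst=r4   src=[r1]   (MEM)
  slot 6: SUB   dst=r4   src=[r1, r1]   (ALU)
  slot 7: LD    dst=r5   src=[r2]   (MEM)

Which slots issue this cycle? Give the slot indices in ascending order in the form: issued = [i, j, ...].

issued = [0, 1]

#0 MEM src=r1,r0 dispatched  <A:3 Mu:2 Ld:1 B:1 rd:2 wr:3>
#1 MEM src=r1,r0 dispatched  <A:3 Mu:2 Ld:0 B:1 rd:0 wr:3>
#2 BR src=r5,r1 held:RD_PORT  <A:3 Mu:2 Ld:0 B:1 rd:0 wr:3>
#3 ALU src=r4,r3 held:RD_PORT  <A:3 Mu:2 Ld:0 B:1 rd:0 wr:3>
#4 ALU src=r4,r4 held:RD_PORT  <A:3 Mu:2 Ld:0 B:1 rd:0 wr:3>
#5 MEM src=r1 held:FU  <A:3 Mu:2 Ld:0 B:1 rd:0 wr:3>
#6 ALU src=r1,r1 held:RD_PORT  <A:3 Mu:2 Ld:0 B:1 rd:0 wr:3>
#7 MEM src=r2 held:FU  <A:3 Mu:2 Ld:0 B:1 rd:0 wr:3>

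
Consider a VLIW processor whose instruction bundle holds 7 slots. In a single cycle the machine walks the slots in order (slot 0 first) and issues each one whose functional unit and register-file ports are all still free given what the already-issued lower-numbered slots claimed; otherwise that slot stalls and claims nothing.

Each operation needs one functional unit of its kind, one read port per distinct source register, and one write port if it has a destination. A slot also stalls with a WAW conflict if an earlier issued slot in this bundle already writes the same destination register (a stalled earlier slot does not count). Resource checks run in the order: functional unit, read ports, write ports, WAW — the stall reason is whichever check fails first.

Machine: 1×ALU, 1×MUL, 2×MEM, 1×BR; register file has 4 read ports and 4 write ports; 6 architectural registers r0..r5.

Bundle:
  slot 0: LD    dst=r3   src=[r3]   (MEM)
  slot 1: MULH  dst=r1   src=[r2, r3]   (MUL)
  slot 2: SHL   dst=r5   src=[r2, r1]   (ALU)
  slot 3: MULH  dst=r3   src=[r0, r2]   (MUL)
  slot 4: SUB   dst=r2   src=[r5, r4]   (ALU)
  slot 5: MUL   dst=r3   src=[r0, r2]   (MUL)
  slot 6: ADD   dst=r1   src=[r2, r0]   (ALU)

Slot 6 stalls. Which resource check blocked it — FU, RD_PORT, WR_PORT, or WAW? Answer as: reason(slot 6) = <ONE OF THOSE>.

reason(slot 6) = RD_PORT

  0. MEM→r3 ⇒ go  {1A/1Mu/1Ld/1B | 3r 3w}
  1. MUL→r1 ⇒ go  {1A/0Mu/1Ld/1B | 1r 2w}
  2. ALU→r5 ⇒ no(RD_PORT)  {1A/0Mu/1Ld/1B | 1r 2w}
  3. MUL→r3 ⇒ no(FU)  {1A/0Mu/1Ld/1B | 1r 2w}
  4. ALU→r2 ⇒ no(RD_PORT)  {1A/0Mu/1Ld/1B | 1r 2w}
  5. MUL→r3 ⇒ no(FU)  {1A/0Mu/1Ld/1B | 1r 2w}
  6. ALU→r1 ⇒ no(RD_PORT)  {1A/0Mu/1Ld/1B | 1r 2w}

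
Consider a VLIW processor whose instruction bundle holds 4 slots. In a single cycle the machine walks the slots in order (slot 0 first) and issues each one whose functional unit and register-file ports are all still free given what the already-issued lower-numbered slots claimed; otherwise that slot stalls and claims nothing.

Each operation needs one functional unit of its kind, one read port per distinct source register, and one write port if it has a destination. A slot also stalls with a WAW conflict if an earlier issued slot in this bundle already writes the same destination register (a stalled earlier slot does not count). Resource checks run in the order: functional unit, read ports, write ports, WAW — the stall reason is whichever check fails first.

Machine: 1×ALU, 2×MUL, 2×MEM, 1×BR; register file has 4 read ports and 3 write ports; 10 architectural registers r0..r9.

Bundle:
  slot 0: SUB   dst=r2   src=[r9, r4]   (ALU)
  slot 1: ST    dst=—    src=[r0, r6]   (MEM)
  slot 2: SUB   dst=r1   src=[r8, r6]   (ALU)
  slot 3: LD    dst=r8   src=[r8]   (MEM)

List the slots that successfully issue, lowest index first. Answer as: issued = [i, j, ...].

(0) want 1×ALU +2rd +1wr — yes → AL0|MU2|ME2|BR1|rd2|wr2
(1) want 1×MEM +2rd +0wr — yes → AL0|MU2|ME1|BR1|rd0|wr2
(2) want 1×ALU +2rd +1wr — FU → AL0|MU2|ME1|BR1|rd0|wr2
(3) want 1×MEM +1rd +1wr — RD_PORT → AL0|MU2|ME1|BR1|rd0|wr2

issued = [0, 1]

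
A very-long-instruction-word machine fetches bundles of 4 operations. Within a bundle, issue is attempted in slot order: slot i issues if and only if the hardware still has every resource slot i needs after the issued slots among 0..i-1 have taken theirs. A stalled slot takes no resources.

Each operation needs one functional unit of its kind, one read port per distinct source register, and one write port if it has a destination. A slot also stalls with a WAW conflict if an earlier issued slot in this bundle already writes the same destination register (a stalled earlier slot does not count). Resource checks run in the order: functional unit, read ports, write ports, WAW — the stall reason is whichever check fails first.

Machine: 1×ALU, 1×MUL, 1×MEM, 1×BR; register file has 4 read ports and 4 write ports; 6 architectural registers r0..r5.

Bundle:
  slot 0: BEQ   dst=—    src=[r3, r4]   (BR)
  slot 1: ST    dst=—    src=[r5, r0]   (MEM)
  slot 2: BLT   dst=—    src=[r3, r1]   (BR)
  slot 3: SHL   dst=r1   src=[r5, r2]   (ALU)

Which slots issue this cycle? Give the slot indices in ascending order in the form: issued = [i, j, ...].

issued = [0, 1]

(0) want 1×BR +2rd +0wr — yes → AL1|MU1|ME1|BR0|rd2|wr4
(1) want 1×MEM +2rd +0wr — yes → AL1|MU1|ME0|BR0|rd0|wr4
(2) want 1×BR +2rd +0wr — FU → AL1|MU1|ME0|BR0|rd0|wr4
(3) want 1×ALU +2rd +1wr — RD_PORT → AL1|MU1|ME0|BR0|rd0|wr4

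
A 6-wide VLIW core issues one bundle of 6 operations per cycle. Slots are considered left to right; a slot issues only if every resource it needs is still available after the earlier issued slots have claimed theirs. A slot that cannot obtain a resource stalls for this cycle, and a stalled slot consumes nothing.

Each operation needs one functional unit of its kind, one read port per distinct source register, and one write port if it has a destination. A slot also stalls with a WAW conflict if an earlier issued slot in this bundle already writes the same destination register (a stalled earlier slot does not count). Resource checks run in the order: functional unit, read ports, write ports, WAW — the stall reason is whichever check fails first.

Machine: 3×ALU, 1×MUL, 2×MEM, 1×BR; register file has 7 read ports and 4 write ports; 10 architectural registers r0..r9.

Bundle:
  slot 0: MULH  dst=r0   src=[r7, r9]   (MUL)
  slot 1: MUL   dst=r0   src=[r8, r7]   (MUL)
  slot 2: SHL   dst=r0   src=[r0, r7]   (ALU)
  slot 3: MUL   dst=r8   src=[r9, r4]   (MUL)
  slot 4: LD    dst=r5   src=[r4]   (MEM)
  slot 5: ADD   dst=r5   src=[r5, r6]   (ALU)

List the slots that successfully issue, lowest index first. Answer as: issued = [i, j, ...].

(0) want 1×MUL +2rd +1wr — yes → AL3|MU0|ME2|BR1|rd5|wr3
(1) want 1×MUL +2rd +1wr — FU → AL3|MU0|ME2|BR1|rd5|wr3
(2) want 1×ALU +2rd +1wr — WAW → AL3|MU0|ME2|BR1|rd5|wr3
(3) want 1×MUL +2rd +1wr — FU → AL3|MU0|ME2|BR1|rd5|wr3
(4) want 1×MEM +1rd +1wr — yes → AL3|MU0|ME1|BR1|rd4|wr2
(5) want 1×ALU +2rd +1wr — WAW → AL3|MU0|ME1|BR1|rd4|wr2

issued = [0, 4]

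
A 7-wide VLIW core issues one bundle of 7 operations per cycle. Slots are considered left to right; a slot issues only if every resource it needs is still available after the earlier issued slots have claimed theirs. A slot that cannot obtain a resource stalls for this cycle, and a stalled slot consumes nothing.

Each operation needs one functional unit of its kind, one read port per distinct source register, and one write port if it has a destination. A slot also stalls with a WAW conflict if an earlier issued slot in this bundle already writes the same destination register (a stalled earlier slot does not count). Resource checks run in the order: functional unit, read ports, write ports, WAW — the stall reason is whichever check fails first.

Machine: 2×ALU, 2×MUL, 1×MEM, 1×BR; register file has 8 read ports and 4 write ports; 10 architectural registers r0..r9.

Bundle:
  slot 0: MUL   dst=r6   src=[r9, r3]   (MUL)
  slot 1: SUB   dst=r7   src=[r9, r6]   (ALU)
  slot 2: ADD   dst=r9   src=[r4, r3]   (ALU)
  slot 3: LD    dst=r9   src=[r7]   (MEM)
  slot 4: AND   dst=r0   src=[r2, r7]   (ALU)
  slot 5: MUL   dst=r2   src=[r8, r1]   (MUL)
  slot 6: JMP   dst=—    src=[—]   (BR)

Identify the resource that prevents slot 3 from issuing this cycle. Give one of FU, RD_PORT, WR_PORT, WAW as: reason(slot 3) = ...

reason(slot 3) = WAW

[0] MUL needs rd=2 wr=1: ok; after: ALU=2 MUL=1 MEM=1 BR=1, R=6, W=3
[1] ALU needs rd=2 wr=1: ok; after: ALU=1 MUL=1 MEM=1 BR=1, R=4, W=2
[2] ALU needs rd=2 wr=1: ok; after: ALU=0 MUL=1 MEM=1 BR=1, R=2, W=1
[3] MEM needs rd=1 wr=1: WAW; after: ALU=0 MUL=1 MEM=1 BR=1, R=2, W=1
[4] ALU needs rd=2 wr=1: FU; after: ALU=0 MUL=1 MEM=1 BR=1, R=2, W=1
[5] MUL needs rd=2 wr=1: ok; after: ALU=0 MUL=0 MEM=1 BR=1, R=0, W=0
[6] BR needs rd=0 wr=0: ok; after: ALU=0 MUL=0 MEM=1 BR=0, R=0, W=0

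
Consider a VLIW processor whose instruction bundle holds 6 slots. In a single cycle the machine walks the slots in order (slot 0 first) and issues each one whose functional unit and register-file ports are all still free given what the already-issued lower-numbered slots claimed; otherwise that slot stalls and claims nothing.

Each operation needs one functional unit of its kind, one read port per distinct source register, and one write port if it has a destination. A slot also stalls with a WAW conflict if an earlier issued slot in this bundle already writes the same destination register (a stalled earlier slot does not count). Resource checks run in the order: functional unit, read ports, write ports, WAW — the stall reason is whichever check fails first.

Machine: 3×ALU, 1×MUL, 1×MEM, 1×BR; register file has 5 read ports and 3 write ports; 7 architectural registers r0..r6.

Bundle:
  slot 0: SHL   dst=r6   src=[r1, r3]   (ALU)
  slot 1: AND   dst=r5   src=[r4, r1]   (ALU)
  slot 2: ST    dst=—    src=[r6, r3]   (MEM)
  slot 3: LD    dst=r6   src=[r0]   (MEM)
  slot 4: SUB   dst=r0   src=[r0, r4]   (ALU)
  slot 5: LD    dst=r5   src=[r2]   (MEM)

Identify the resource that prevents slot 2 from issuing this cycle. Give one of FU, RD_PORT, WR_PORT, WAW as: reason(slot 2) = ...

reason(slot 2) = RD_PORT

[0] ALU needs rd=2 wr=1: ok; after: ALU=2 MUL=1 MEM=1 BR=1, R=3, W=2
[1] ALU needs rd=2 wr=1: ok; after: ALU=1 MUL=1 MEM=1 BR=1, R=1, W=1
[2] MEM needs rd=2 wr=0: RD_PORT; after: ALU=1 MUL=1 MEM=1 BR=1, R=1, W=1
[3] MEM needs rd=1 wr=1: WAW; after: ALU=1 MUL=1 MEM=1 BR=1, R=1, W=1
[4] ALU needs rd=2 wr=1: RD_PORT; after: ALU=1 MUL=1 MEM=1 BR=1, R=1, W=1
[5] MEM needs rd=1 wr=1: WAW; after: ALU=1 MUL=1 MEM=1 BR=1, R=1, W=1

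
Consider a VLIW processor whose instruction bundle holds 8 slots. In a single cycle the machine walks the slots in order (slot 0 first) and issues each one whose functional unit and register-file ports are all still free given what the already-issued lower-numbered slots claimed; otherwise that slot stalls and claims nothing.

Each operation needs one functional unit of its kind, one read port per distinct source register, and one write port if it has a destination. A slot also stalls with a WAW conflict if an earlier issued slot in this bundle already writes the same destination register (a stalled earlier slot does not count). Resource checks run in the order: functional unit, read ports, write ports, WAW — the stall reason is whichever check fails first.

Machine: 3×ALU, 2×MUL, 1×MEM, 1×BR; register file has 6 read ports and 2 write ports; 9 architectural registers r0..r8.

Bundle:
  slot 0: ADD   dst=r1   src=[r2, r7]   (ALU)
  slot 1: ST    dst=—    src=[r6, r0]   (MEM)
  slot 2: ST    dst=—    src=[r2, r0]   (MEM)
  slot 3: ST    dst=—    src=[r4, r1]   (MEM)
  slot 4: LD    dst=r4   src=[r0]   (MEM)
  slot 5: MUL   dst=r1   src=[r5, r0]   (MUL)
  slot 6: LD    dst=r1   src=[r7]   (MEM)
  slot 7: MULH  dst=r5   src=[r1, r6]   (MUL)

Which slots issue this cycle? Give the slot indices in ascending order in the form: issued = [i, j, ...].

slot 0 (ALU): ISSUE — free A2,Mu2,Ld1,B1 rp4 wp1
slot 1 (MEM): ISSUE — free A2,Mu2,Ld0,B1 rp2 wp1
slot 2 (MEM): stall FU — free A2,Mu2,Ld0,B1 rp2 wp1
slot 3 (MEM): stall FU — free A2,Mu2,Ld0,B1 rp2 wp1
slot 4 (MEM): stall FU — free A2,Mu2,Ld0,B1 rp2 wp1
slot 5 (MUL): stall WAW — free A2,Mu2,Ld0,B1 rp2 wp1
slot 6 (MEM): stall FU — free A2,Mu2,Ld0,B1 rp2 wp1
slot 7 (MUL): ISSUE — free A2,Mu1,Ld0,B1 rp0 wp0

issued = [0, 1, 7]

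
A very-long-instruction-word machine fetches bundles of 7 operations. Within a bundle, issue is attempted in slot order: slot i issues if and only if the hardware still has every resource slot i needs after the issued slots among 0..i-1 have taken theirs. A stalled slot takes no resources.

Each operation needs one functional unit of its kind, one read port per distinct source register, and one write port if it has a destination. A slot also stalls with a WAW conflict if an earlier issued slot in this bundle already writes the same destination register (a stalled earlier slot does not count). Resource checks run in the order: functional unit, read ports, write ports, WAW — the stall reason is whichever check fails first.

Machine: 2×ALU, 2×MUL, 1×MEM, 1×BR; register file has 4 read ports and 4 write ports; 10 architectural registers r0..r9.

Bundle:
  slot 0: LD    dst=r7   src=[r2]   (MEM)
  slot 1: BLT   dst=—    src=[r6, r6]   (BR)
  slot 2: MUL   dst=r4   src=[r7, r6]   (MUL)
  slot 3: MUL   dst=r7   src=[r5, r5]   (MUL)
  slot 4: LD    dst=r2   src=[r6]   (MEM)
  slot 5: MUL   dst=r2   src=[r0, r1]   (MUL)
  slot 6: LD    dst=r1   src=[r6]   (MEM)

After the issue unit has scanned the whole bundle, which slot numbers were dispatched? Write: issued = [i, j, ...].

issued = [0, 1, 2]

  0. MEM→r7 ⇒ go  {2A/2Mu/0Ld/1B | 3r 3w}
  1. BR ⇒ go  {2A/2Mu/0Ld/0B | 2r 3w}
  2. MUL→r4 ⇒ go  {2A/1Mu/0Ld/0B | 0r 2w}
  3. MUL→r7 ⇒ no(RD_PORT)  {2A/1Mu/0Ld/0B | 0r 2w}
  4. MEM→r2 ⇒ no(FU)  {2A/1Mu/0Ld/0B | 0r 2w}
  5. MUL→r2 ⇒ no(RD_PORT)  {2A/1Mu/0Ld/0B | 0r 2w}
  6. MEM→r1 ⇒ no(FU)  {2A/1Mu/0Ld/0B | 0r 2w}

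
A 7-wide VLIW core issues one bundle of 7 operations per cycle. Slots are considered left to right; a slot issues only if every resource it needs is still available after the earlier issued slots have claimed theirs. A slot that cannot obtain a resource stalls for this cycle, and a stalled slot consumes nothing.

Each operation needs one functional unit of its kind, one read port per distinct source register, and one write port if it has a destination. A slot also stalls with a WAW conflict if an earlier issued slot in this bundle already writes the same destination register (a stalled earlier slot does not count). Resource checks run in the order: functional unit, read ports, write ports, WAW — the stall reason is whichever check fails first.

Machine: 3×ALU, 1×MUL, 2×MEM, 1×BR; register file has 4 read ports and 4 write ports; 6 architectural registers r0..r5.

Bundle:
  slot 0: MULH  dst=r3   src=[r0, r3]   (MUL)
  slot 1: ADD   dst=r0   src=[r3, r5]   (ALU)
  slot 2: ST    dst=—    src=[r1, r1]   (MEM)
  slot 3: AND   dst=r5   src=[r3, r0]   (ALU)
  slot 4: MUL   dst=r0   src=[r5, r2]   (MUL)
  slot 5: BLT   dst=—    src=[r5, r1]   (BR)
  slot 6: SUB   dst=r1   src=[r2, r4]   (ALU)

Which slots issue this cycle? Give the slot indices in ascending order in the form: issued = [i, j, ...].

  0. MUL→r3 ⇒ go  {3A/0Mu/2Ld/1B | 2r 3w}
  1. ALU→r0 ⇒ go  {2A/0Mu/2Ld/1B | 0r 2w}
  2. MEM ⇒ no(RD_PORT)  {2A/0Mu/2Ld/1B | 0r 2w}
  3. ALU→r5 ⇒ no(RD_PORT)  {2A/0Mu/2Ld/1B | 0r 2w}
  4. MUL→r0 ⇒ no(FU)  {2A/0Mu/2Ld/1B | 0r 2w}
  5. BR ⇒ no(RD_PORT)  {2A/0Mu/2Ld/1B | 0r 2w}
  6. ALU→r1 ⇒ no(RD_PORT)  {2A/0Mu/2Ld/1B | 0r 2w}

issued = [0, 1]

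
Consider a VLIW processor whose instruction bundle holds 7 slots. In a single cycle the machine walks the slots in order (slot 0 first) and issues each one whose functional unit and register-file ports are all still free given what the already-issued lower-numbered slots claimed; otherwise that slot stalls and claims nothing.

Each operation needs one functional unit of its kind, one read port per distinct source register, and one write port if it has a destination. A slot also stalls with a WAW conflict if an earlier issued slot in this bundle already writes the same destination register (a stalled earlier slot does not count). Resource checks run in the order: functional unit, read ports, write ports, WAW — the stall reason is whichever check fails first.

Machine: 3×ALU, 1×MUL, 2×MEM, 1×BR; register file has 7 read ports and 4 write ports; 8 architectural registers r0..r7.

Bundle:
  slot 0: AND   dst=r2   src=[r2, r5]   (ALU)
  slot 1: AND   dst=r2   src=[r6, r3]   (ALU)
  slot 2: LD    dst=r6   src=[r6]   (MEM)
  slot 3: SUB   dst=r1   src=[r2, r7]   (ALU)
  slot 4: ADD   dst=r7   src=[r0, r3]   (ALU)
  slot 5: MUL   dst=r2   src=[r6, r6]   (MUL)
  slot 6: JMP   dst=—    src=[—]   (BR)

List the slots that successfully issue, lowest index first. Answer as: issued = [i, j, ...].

issued = [0, 2, 3, 4, 6]

#0 ALU src=r2,r5 dispatched  <A:2 Mu:1 Ld:2 B:1 rd:5 wr:3>
#1 ALU src=r6,r3 held:WAW  <A:2 Mu:1 Ld:2 B:1 rd:5 wr:3>
#2 MEM src=r6 dispatched  <A:2 Mu:1 Ld:1 B:1 rd:4 wr:2>
#3 ALU src=r2,r7 dispatched  <A:1 Mu:1 Ld:1 B:1 rd:2 wr:1>
#4 ALU src=r0,r3 dispatched  <A:0 Mu:1 Ld:1 B:1 rd:0 wr:0>
#5 MUL src=r6,r6 held:RD_PORT  <A:0 Mu:1 Ld:1 B:1 rd:0 wr:0>
#6 BR src=- dispatched  <A:0 Mu:1 Ld:1 B:0 rd:0 wr:0>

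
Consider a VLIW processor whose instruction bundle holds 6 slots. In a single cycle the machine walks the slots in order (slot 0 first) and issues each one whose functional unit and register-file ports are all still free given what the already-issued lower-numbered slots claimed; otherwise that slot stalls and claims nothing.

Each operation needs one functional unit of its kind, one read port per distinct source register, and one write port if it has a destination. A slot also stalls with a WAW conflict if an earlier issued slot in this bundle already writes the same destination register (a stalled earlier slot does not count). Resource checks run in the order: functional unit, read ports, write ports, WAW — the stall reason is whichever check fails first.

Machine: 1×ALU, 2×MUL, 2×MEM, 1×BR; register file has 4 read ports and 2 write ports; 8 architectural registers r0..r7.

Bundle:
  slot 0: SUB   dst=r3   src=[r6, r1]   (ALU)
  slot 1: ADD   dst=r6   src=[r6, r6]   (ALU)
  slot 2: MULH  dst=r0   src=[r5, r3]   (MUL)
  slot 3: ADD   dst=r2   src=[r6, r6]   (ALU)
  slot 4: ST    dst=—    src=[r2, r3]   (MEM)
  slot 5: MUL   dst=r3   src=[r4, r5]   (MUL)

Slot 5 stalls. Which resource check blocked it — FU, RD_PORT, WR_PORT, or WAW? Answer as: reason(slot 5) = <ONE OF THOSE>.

slot 0 (ALU): ISSUE — free A0,Mu2,Ld2,B1 rp2 wp1
slot 1 (ALU): stall FU — free A0,Mu2,Ld2,B1 rp2 wp1
slot 2 (MUL): ISSUE — free A0,Mu1,Ld2,B1 rp0 wp0
slot 3 (ALU): stall FU — free A0,Mu1,Ld2,B1 rp0 wp0
slot 4 (MEM): stall RD_PORT — free A0,Mu1,Ld2,B1 rp0 wp0
slot 5 (MUL): stall RD_PORT — free A0,Mu1,Ld2,B1 rp0 wp0

reason(slot 5) = RD_PORT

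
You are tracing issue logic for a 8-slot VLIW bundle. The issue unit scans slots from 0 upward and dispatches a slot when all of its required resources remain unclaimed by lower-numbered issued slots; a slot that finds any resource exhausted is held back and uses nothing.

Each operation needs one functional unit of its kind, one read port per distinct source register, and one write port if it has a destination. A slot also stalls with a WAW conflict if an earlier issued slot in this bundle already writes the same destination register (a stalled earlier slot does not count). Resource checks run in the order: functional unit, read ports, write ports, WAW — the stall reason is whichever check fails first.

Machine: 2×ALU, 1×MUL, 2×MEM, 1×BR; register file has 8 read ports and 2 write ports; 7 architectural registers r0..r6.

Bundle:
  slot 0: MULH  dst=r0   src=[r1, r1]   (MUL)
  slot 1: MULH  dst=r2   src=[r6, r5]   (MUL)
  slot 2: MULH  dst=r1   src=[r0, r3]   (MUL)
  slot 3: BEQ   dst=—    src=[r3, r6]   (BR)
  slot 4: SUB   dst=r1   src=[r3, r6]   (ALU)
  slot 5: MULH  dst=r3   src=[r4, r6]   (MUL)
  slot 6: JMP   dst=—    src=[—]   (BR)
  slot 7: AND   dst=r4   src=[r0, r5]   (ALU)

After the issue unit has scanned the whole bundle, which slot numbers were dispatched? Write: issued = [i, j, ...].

issued = [0, 3, 4]

slot 0 (MUL): ISSUE — free A2,Mu0,Ld2,B1 rp7 wp1
slot 1 (MUL): stall FU — free A2,Mu0,Ld2,B1 rp7 wp1
slot 2 (MUL): stall FU — free A2,Mu0,Ld2,B1 rp7 wp1
slot 3 (BR): ISSUE — free A2,Mu0,Ld2,B0 rp5 wp1
slot 4 (ALU): ISSUE — free A1,Mu0,Ld2,B0 rp3 wp0
slot 5 (MUL): stall FU — free A1,Mu0,Ld2,B0 rp3 wp0
slot 6 (BR): stall FU — free A1,Mu0,Ld2,B0 rp3 wp0
slot 7 (ALU): stall WR_PORT — free A1,Mu0,Ld2,B0 rp3 wp0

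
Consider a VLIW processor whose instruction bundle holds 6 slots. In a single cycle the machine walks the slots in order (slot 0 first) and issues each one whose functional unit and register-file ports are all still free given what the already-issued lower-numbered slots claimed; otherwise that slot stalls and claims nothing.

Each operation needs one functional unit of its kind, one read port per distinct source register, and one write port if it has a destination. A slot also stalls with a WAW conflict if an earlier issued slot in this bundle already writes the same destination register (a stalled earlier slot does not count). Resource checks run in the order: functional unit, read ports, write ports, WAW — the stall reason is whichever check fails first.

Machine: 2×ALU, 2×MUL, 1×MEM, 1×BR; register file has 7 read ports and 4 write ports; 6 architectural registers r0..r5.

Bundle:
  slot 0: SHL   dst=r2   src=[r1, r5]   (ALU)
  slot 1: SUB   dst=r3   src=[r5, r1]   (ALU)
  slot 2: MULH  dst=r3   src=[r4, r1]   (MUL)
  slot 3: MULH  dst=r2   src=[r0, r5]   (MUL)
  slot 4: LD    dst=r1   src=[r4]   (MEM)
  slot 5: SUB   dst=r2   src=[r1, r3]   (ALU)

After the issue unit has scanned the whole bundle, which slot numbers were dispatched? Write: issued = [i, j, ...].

  0. ALU→r2 ⇒ go  {1A/2Mu/1Ld/1B | 5r 3w}
  1. ALU→r3 ⇒ go  {0A/2Mu/1Ld/1B | 3r 2w}
  2. MUL→r3 ⇒ no(WAW)  {0A/2Mu/1Ld/1B | 3r 2w}
  3. MUL→r2 ⇒ no(WAW)  {0A/2Mu/1Ld/1B | 3r 2w}
  4. MEM→r1 ⇒ go  {0A/2Mu/0Ld/1B | 2r 1w}
  5. ALU→r2 ⇒ no(FU)  {0A/2Mu/0Ld/1B | 2r 1w}

issued = [0, 1, 4]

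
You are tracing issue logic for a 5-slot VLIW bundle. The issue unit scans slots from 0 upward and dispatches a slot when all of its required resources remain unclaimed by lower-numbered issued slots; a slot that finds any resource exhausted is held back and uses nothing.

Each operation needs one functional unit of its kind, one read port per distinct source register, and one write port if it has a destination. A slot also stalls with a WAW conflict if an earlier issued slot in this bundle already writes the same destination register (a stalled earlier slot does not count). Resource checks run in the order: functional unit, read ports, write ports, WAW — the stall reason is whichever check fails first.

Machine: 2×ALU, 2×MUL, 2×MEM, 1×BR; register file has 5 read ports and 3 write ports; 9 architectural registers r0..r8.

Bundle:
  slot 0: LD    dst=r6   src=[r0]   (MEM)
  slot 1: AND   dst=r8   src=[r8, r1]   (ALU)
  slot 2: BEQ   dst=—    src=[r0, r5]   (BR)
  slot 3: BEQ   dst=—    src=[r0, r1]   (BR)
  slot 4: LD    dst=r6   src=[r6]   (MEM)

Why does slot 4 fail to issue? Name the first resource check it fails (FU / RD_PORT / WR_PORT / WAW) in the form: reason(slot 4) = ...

reason(slot 4) = RD_PORT

slot 0 (MEM): ISSUE — free A2,Mu2,Ld1,B1 rp4 wp2
slot 1 (ALU): ISSUE — free A1,Mu2,Ld1,B1 rp2 wp1
slot 2 (BR): ISSUE — free A1,Mu2,Ld1,B0 rp0 wp1
slot 3 (BR): stall FU — free A1,Mu2,Ld1,B0 rp0 wp1
slot 4 (MEM): stall RD_PORT — free A1,Mu2,Ld1,B0 rp0 wp1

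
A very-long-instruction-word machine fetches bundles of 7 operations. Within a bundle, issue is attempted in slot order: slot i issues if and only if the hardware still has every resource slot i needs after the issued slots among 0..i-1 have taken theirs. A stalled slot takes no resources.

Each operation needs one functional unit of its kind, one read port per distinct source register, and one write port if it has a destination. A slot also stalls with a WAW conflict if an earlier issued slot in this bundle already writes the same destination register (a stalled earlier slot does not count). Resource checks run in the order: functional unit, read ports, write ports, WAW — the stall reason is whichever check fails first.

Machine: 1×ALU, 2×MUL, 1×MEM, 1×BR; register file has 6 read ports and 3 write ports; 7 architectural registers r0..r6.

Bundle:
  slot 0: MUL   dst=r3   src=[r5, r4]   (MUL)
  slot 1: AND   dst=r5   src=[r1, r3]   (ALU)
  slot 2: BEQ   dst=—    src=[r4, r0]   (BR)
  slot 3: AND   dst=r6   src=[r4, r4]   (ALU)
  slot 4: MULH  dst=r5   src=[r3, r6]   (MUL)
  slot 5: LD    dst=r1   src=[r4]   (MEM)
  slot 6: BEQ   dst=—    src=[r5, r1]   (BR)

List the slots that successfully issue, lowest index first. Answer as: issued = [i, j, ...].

  0. MUL→r3 ⇒ go  {1A/1Mu/1Ld/1B | 4r 2w}
  1. ALU→r5 ⇒ go  {0A/1Mu/1Ld/1B | 2r 1w}
  2. BR ⇒ go  {0A/1Mu/1Ld/0B | 0r 1w}
  3. ALU→r6 ⇒ no(FU)  {0A/1Mu/1Ld/0B | 0r 1w}
  4. MUL→r5 ⇒ no(RD_PORT)  {0A/1Mu/1Ld/0B | 0r 1w}
  5. MEM→r1 ⇒ no(RD_PORT)  {0A/1Mu/1Ld/0B | 0r 1w}
  6. BR ⇒ no(FU)  {0A/1Mu/1Ld/0B | 0r 1w}

issued = [0, 1, 2]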